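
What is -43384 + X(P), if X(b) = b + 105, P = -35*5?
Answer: -43454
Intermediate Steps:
P = -175 (P = -7*25 = -175)
X(b) = 105 + b
-43384 + X(P) = -43384 + (105 - 175) = -43384 - 70 = -43454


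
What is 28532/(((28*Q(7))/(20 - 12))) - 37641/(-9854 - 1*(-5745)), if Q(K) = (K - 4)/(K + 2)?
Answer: 100527345/4109 ≈ 24465.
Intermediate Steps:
Q(K) = (-4 + K)/(2 + K)
28532/(((28*Q(7))/(20 - 12))) - 37641/(-9854 - 1*(-5745)) = 28532/(((28*((-4 + 7)/(2 + 7)))/(20 - 12))) - 37641/(-9854 - 1*(-5745)) = 28532/(((28*(3/9))/8)) - 37641/(-9854 + 5745) = 28532/(((28*((1/9)*3))*(1/8))) - 37641/(-4109) = 28532/(((28*(1/3))*(1/8))) - 37641*(-1/4109) = 28532/(((28/3)*(1/8))) + 37641/4109 = 28532/(7/6) + 37641/4109 = 28532*(6/7) + 37641/4109 = 24456 + 37641/4109 = 100527345/4109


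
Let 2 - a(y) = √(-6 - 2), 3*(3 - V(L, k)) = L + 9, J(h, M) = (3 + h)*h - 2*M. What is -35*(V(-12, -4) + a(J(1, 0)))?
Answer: -210 + 70*I*√2 ≈ -210.0 + 98.995*I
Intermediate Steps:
J(h, M) = -2*M + h*(3 + h) (J(h, M) = h*(3 + h) - 2*M = -2*M + h*(3 + h))
V(L, k) = -L/3 (V(L, k) = 3 - (L + 9)/3 = 3 - (9 + L)/3 = 3 + (-3 - L/3) = -L/3)
a(y) = 2 - 2*I*√2 (a(y) = 2 - √(-6 - 2) = 2 - √(-8) = 2 - 2*I*√2)
-35*(V(-12, -4) + a(J(1, 0))) = -35*(-⅓*(-12) + (2 - 2*I*√2)) = -35*(4 + (2 - 2*I*√2)) = -35*(6 - 2*I*√2) = -210 + 70*I*√2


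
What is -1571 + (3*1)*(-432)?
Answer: -2867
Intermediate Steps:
-1571 + (3*1)*(-432) = -1571 + 3*(-432) = -1571 - 1296 = -2867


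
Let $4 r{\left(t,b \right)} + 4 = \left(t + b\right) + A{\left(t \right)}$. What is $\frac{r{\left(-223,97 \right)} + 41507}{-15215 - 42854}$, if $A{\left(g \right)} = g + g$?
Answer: $- \frac{41363}{58069} \approx -0.71231$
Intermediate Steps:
$A{\left(g \right)} = 2 g$
$r{\left(t,b \right)} = -1 + \frac{b}{4} + \frac{3 t}{4}$ ($r{\left(t,b \right)} = -1 + \frac{\left(t + b\right) + 2 t}{4} = -1 + \frac{\left(b + t\right) + 2 t}{4} = -1 + \frac{b + 3 t}{4} = -1 + \left(\frac{b}{4} + \frac{3 t}{4}\right) = -1 + \frac{b}{4} + \frac{3 t}{4}$)
$\frac{r{\left(-223,97 \right)} + 41507}{-15215 - 42854} = \frac{\left(-1 + \frac{1}{4} \cdot 97 + \frac{3}{4} \left(-223\right)\right) + 41507}{-15215 - 42854} = \frac{\left(-1 + \frac{97}{4} - \frac{669}{4}\right) + 41507}{-58069} = \left(-144 + 41507\right) \left(- \frac{1}{58069}\right) = 41363 \left(- \frac{1}{58069}\right) = - \frac{41363}{58069}$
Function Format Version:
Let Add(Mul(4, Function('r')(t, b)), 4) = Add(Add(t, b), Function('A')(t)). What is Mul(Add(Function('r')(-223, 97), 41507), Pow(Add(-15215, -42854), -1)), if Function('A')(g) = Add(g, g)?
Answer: Rational(-41363, 58069) ≈ -0.71231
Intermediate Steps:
Function('A')(g) = Mul(2, g)
Function('r')(t, b) = Add(-1, Mul(Rational(1, 4), b), Mul(Rational(3, 4), t)) (Function('r')(t, b) = Add(-1, Mul(Rational(1, 4), Add(Add(t, b), Mul(2, t)))) = Add(-1, Mul(Rational(1, 4), Add(Add(b, t), Mul(2, t)))) = Add(-1, Mul(Rational(1, 4), Add(b, Mul(3, t)))) = Add(-1, Add(Mul(Rational(1, 4), b), Mul(Rational(3, 4), t))) = Add(-1, Mul(Rational(1, 4), b), Mul(Rational(3, 4), t)))
Mul(Add(Function('r')(-223, 97), 41507), Pow(Add(-15215, -42854), -1)) = Mul(Add(Add(-1, Mul(Rational(1, 4), 97), Mul(Rational(3, 4), -223)), 41507), Pow(Add(-15215, -42854), -1)) = Mul(Add(Add(-1, Rational(97, 4), Rational(-669, 4)), 41507), Pow(-58069, -1)) = Mul(Add(-144, 41507), Rational(-1, 58069)) = Mul(41363, Rational(-1, 58069)) = Rational(-41363, 58069)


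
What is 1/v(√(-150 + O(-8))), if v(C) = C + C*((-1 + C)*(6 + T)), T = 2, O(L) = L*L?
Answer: -8/5553 + 7*I*√86/477558 ≈ -0.0014407 + 0.00013593*I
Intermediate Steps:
O(L) = L²
v(C) = C + C*(-8 + 8*C) (v(C) = C + C*((-1 + C)*(6 + 2)) = C + C*((-1 + C)*8) = C + C*(-8 + 8*C))
1/v(√(-150 + O(-8))) = 1/(√(-150 + (-8)²)*(-7 + 8*√(-150 + (-8)²))) = 1/(√(-150 + 64)*(-7 + 8*√(-150 + 64))) = 1/(√(-86)*(-7 + 8*√(-86))) = 1/((I*√86)*(-7 + 8*(I*√86))) = 1/((I*√86)*(-7 + 8*I*√86)) = 1/(I*√86*(-7 + 8*I*√86)) = -I*√86/(86*(-7 + 8*I*√86))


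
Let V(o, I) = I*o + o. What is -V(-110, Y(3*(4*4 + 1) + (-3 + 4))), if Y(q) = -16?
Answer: -1650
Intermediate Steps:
V(o, I) = o + I*o
-V(-110, Y(3*(4*4 + 1) + (-3 + 4))) = -(-110)*(1 - 16) = -(-110)*(-15) = -1*1650 = -1650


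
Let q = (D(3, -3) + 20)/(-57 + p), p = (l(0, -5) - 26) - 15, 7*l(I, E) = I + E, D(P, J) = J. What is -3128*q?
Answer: 372232/691 ≈ 538.69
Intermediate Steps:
l(I, E) = E/7 + I/7 (l(I, E) = (I + E)/7 = (E + I)/7 = E/7 + I/7)
p = -292/7 (p = (((⅐)*(-5) + (⅐)*0) - 26) - 15 = ((-5/7 + 0) - 26) - 15 = (-5/7 - 26) - 15 = -187/7 - 15 = -292/7 ≈ -41.714)
q = -119/691 (q = (-3 + 20)/(-57 - 292/7) = 17/(-691/7) = 17*(-7/691) = -119/691 ≈ -0.17221)
-3128*q = -3128*(-119/691) = 372232/691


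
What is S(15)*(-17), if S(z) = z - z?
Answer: 0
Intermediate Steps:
S(z) = 0
S(15)*(-17) = 0*(-17) = 0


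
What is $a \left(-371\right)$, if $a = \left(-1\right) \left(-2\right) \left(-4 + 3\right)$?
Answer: $742$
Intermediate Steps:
$a = -2$ ($a = 2 \left(-1\right) = -2$)
$a \left(-371\right) = \left(-2\right) \left(-371\right) = 742$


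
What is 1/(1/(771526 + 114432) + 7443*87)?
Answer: 885958/573694129279 ≈ 1.5443e-6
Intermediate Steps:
1/(1/(771526 + 114432) + 7443*87) = 1/(1/885958 + 647541) = 1/(573694129279/885958) = 885958/573694129279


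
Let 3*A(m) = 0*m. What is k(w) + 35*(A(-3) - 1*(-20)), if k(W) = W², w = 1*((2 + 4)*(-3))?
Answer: 1024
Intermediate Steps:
A(m) = 0 (A(m) = (0*m)/3 = (⅓)*0 = 0)
w = -18 (w = 1*(6*(-3)) = 1*(-18) = -18)
k(w) + 35*(A(-3) - 1*(-20)) = (-18)² + 35*(0 - 1*(-20)) = 324 + 35*(0 + 20) = 324 + 35*20 = 324 + 700 = 1024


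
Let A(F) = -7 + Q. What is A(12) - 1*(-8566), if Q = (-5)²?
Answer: 8584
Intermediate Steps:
Q = 25
A(F) = 18 (A(F) = -7 + 25 = 18)
A(12) - 1*(-8566) = 18 - 1*(-8566) = 18 + 8566 = 8584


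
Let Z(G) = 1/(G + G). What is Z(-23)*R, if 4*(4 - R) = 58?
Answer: 21/92 ≈ 0.22826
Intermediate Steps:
R = -21/2 (R = 4 - ¼*58 = 4 - 29/2 = -21/2 ≈ -10.500)
Z(G) = 1/(2*G)
Z(-23)*R = ((½)/(-23))*(-21/2) = ((½)*(-1/23))*(-21/2) = -1/46*(-21/2) = 21/92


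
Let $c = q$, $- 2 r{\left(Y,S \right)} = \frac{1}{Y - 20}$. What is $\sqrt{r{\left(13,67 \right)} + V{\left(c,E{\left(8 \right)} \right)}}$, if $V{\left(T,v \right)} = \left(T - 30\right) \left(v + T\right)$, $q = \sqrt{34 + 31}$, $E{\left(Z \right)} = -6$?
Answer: $\frac{\sqrt{48034 - 7056 \sqrt{65}}}{14} \approx 6.7209 i$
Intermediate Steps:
$q = \sqrt{65} \approx 8.0623$
$r{\left(Y,S \right)} = - \frac{1}{2 \left(-20 + Y\right)}$ ($r{\left(Y,S \right)} = - \frac{1}{2 \left(Y - 20\right)} = - \frac{1}{2 \left(-20 + Y\right)}$)
$c = \sqrt{65} \approx 8.0623$
$V{\left(T,v \right)} = \left(-30 + T\right) \left(T + v\right)$
$\sqrt{r{\left(13,67 \right)} + V{\left(c,E{\left(8 \right)} \right)}} = \sqrt{- \frac{1}{-40 + 2 \cdot 13} + \left(\left(\sqrt{65}\right)^{2} - 30 \sqrt{65} - -180 + \sqrt{65} \left(-6\right)\right)} = \sqrt{- \frac{1}{-40 + 26} + \left(65 - 30 \sqrt{65} + 180 - 6 \sqrt{65}\right)} = \sqrt{- \frac{1}{-14} + \left(245 - 36 \sqrt{65}\right)} = \sqrt{\left(-1\right) \left(- \frac{1}{14}\right) + \left(245 - 36 \sqrt{65}\right)} = \sqrt{\frac{1}{14} + \left(245 - 36 \sqrt{65}\right)} = \sqrt{\frac{3431}{14} - 36 \sqrt{65}}$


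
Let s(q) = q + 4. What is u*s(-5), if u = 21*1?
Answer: -21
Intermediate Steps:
s(q) = 4 + q
u = 21
u*s(-5) = 21*(4 - 5) = 21*(-1) = -21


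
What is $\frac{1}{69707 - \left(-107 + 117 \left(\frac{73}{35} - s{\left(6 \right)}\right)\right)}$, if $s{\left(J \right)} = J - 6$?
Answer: $\frac{35}{2434949} \approx 1.4374 \cdot 10^{-5}$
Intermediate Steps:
$s{\left(J \right)} = -6 + J$ ($s{\left(J \right)} = J - 6 = -6 + J$)
$\frac{1}{69707 - \left(-107 + 117 \left(\frac{73}{35} - s{\left(6 \right)}\right)\right)} = \frac{1}{69707 + \left(- 117 \left(\frac{73}{35} - \left(-6 + 6\right)\right) + 107\right)} = \frac{1}{69707 + \left(- 117 \left(73 \cdot \frac{1}{35} - 0\right) + 107\right)} = \frac{1}{69707 + \left(- 117 \left(\frac{73}{35} + 0\right) + 107\right)} = \frac{1}{69707 + \left(\left(-117\right) \frac{73}{35} + 107\right)} = \frac{1}{69707 + \left(- \frac{8541}{35} + 107\right)} = \frac{1}{69707 - \frac{4796}{35}} = \frac{1}{\frac{2434949}{35}} = \frac{35}{2434949}$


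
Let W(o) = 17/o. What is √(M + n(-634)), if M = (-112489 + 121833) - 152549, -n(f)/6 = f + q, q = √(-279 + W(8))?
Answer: √(-557604 - 6*I*√4430)/2 ≈ 0.1337 - 373.36*I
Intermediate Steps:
q = I*√4430/4 (q = √(-279 + 17/8) = √(-2215/8) = I*√4430/4 ≈ 16.64*I)
n(f) = -6*f - 3*I*√4430/2 (n(f) = -6*(f + I*√4430/4) = -6*f - 3*I*√4430/2)
M = -143205 (M = 9344 - 152549 = -143205)
√(M + n(-634)) = √(-143205 + (-6*(-634) - 3*I*√4430/2)) = √(-143205 + (3804 - 3*I*√4430/2)) = √(-139401 - 3*I*√4430/2)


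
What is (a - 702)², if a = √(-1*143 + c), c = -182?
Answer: 492479 - 7020*I*√13 ≈ 4.9248e+5 - 25311.0*I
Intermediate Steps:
a = 5*I*√13 (a = √(-1*143 - 182) = √(-143 - 182) = √(-325) = 5*I*√13 ≈ 18.028*I)
(a - 702)² = (5*I*√13 - 702)² = (-702 + 5*I*√13)²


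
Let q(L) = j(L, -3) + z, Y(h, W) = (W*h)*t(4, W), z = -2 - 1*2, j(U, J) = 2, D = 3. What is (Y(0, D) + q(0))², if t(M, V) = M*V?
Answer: 4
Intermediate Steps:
z = -4 (z = -2 - 2 = -4)
Y(h, W) = 4*h*W² (Y(h, W) = (W*h)*(4*W) = 4*h*W²)
q(L) = -2 (q(L) = 2 - 4 = -2)
(Y(0, D) + q(0))² = (4*0*3² - 2)² = (4*0*9 - 2)² = (0 - 2)² = (-2)² = 4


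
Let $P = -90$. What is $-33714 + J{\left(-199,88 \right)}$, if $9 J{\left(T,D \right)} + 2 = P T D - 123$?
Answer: $\frac{1272529}{9} \approx 1.4139 \cdot 10^{5}$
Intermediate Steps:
$J{\left(T,D \right)} = - \frac{125}{9} - 10 D T$ ($J{\left(T,D \right)} = - \frac{2}{9} + \frac{- 90 T D - 123}{9} = - \frac{2}{9} + \frac{- 90 D T - 123}{9} = - \frac{2}{9} + \frac{-123 - 90 D T}{9} = - \frac{2}{9} - \left(\frac{41}{3} + 10 D T\right) = - \frac{125}{9} - 10 D T$)
$-33714 + J{\left(-199,88 \right)} = -33714 - \left(\frac{125}{9} + 880 \left(-199\right)\right) = -33714 + \left(- \frac{125}{9} + 175120\right) = -33714 + \frac{1575955}{9} = \frac{1272529}{9}$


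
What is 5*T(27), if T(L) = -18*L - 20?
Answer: -2530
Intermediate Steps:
T(L) = -20 - 18*L
5*T(27) = 5*(-20 - 18*27) = 5*(-20 - 486) = 5*(-506) = -2530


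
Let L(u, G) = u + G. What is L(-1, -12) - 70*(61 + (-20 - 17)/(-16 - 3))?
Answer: -83967/19 ≈ -4419.3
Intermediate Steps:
L(u, G) = G + u
L(-1, -12) - 70*(61 + (-20 - 17)/(-16 - 3)) = (-12 - 1) - 70*(61 + (-20 - 17)/(-16 - 3)) = -13 - 70*(61 - 37/(-19)) = -13 - 70*(61 - 37*(-1/19)) = -13 - 70*(61 + 37/19) = -13 - 70*1196/19 = -13 - 83720/19 = -83967/19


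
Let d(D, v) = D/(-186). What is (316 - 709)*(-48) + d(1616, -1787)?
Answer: 1753544/93 ≈ 18855.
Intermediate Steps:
d(D, v) = -D/186 (d(D, v) = D*(-1/186) = -D/186)
(316 - 709)*(-48) + d(1616, -1787) = (316 - 709)*(-48) - 1/186*1616 = -393*(-48) - 808/93 = 18864 - 808/93 = 1753544/93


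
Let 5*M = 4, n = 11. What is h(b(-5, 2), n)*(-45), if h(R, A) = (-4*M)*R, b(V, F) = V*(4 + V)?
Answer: 720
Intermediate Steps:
M = ⅘ (M = (⅕)*4 = ⅘ ≈ 0.80000)
h(R, A) = -16*R/5 (h(R, A) = (-4*⅘)*R = -16*R/5)
h(b(-5, 2), n)*(-45) = -(-16)*(4 - 5)*(-45) = -(-16)*(-1)*(-45) = -16/5*5*(-45) = -16*(-45) = 720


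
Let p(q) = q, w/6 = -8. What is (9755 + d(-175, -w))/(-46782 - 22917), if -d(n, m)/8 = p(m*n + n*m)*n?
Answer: 23510245/69699 ≈ 337.31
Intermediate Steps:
w = -48 (w = 6*(-8) = -48)
d(n, m) = -16*m*n**2 (d(n, m) = -8*(m*n + n*m)*n = -8*(m*n + m*n)*n = -8*2*m*n*n = -16*m*n**2)
(9755 + d(-175, -w))/(-46782 - 22917) = (9755 - 16*(-1*(-48))*(-175)**2)/(-46782 - 22917) = (9755 - 16*48*30625)/(-69699) = (9755 - 23520000)*(-1/69699) = -23510245*(-1/69699) = 23510245/69699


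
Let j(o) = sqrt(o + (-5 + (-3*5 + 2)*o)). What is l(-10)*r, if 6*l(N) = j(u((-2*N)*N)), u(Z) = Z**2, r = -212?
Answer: -106*I*sqrt(480005)/3 ≈ -24480.0*I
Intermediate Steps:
j(o) = sqrt(-5 - 12*o) (j(o) = sqrt(o + (-5 + (-15 + 2)*o)) = sqrt(o + (-5 - 13*o)) = sqrt(-5 - 12*o))
l(N) = sqrt(-5 - 48*N**4)/6 (l(N) = sqrt(-5 - 12*4*N**4)/6 = sqrt(-5 - 48*N**4)/6)
l(-10)*r = (sqrt(-5 - 48*(-10)**4)/6)*(-212) = (sqrt(-5 - 48*10000)/6)*(-212) = (sqrt(-5 - 480000)/6)*(-212) = (sqrt(-480005)/6)*(-212) = ((I*sqrt(480005))/6)*(-212) = (I*sqrt(480005)/6)*(-212) = -106*I*sqrt(480005)/3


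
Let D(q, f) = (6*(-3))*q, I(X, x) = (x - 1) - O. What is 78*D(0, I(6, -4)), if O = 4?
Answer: 0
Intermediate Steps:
I(X, x) = -5 + x (I(X, x) = (x - 1) - 1*4 = (-1 + x) - 4 = -5 + x)
D(q, f) = -18*q
78*D(0, I(6, -4)) = 78*(-18*0) = 78*0 = 0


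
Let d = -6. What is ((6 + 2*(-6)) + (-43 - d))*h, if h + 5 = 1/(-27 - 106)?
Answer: 28638/133 ≈ 215.32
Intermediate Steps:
h = -666/133 (h = -5 + 1/(-27 - 106) = -5 + 1/(-133) = -5 - 1/133 = -666/133 ≈ -5.0075)
((6 + 2*(-6)) + (-43 - d))*h = ((6 + 2*(-6)) + (-43 - 1*(-6)))*(-666/133) = ((6 - 12) + (-43 + 6))*(-666/133) = (-6 - 37)*(-666/133) = -43*(-666/133) = 28638/133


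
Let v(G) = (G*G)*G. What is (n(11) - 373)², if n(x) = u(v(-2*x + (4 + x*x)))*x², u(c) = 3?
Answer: 100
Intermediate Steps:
v(G) = G³ (v(G) = G²*G = G³)
n(x) = 3*x²
(n(11) - 373)² = (3*11² - 373)² = (3*121 - 373)² = (363 - 373)² = (-10)² = 100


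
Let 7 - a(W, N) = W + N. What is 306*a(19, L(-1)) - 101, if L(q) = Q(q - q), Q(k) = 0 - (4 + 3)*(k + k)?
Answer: -3773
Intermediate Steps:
Q(k) = -14*k (Q(k) = 0 - 7*2*k = 0 - 14*k = -14*k)
L(q) = 0 (L(q) = -14*(q - q) = -14*0 = 0)
a(W, N) = 7 - N - W (a(W, N) = 7 - (W + N) = 7 - (N + W) = 7 + (-N - W) = 7 - N - W)
306*a(19, L(-1)) - 101 = 306*(7 - 1*0 - 1*19) - 101 = 306*(7 + 0 - 19) - 101 = 306*(-12) - 101 = -3672 - 101 = -3773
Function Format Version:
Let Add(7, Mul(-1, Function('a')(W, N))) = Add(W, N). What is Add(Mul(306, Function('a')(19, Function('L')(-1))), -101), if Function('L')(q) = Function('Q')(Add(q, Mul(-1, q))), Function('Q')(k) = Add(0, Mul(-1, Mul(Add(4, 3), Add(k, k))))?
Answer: -3773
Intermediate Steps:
Function('Q')(k) = Mul(-14, k) (Function('Q')(k) = Add(0, Mul(-1, Mul(7, Mul(2, k)))) = Add(0, Mul(-1, Mul(14, k))) = Add(0, Mul(-14, k)) = Mul(-14, k))
Function('L')(q) = 0 (Function('L')(q) = Mul(-14, Add(q, Mul(-1, q))) = Mul(-14, 0) = 0)
Function('a')(W, N) = Add(7, Mul(-1, N), Mul(-1, W)) (Function('a')(W, N) = Add(7, Mul(-1, Add(W, N))) = Add(7, Mul(-1, Add(N, W))) = Add(7, Add(Mul(-1, N), Mul(-1, W))) = Add(7, Mul(-1, N), Mul(-1, W)))
Add(Mul(306, Function('a')(19, Function('L')(-1))), -101) = Add(Mul(306, Add(7, Mul(-1, 0), Mul(-1, 19))), -101) = Add(Mul(306, Add(7, 0, -19)), -101) = Add(Mul(306, -12), -101) = Add(-3672, -101) = -3773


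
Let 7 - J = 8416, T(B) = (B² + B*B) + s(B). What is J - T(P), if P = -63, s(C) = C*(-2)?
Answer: -16473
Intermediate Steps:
s(C) = -2*C
T(B) = -2*B + 2*B² (T(B) = (B² + B*B) - 2*B = (B² + B²) - 2*B = 2*B² - 2*B = -2*B + 2*B²)
J = -8409 (J = 7 - 1*8416 = 7 - 8416 = -8409)
J - T(P) = -8409 - 2*(-63)*(-1 - 63) = -8409 - 2*(-63)*(-64) = -8409 - 1*8064 = -8409 - 8064 = -16473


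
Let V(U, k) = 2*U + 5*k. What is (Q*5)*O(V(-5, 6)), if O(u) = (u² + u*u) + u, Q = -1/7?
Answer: -4100/7 ≈ -585.71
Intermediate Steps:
Q = -⅐ (Q = -1*⅐ = -⅐ ≈ -0.14286)
O(u) = u + 2*u² (O(u) = (u² + u²) + u = 2*u² + u = u + 2*u²)
(Q*5)*O(V(-5, 6)) = (-⅐*5)*((2*(-5) + 5*6)*(1 + 2*(2*(-5) + 5*6))) = -5*(-10 + 30)*(1 + 2*(-10 + 30))/7 = -100*(1 + 2*20)/7 = -100*(1 + 40)/7 = -100*41/7 = -5/7*820 = -4100/7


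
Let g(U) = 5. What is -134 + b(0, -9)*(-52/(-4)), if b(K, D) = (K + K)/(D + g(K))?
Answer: -134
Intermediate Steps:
b(K, D) = 2*K/(5 + D) (b(K, D) = (K + K)/(D + 5) = (2*K)/(5 + D) = 2*K/(5 + D))
-134 + b(0, -9)*(-52/(-4)) = -134 + (2*0/(5 - 9))*(-52/(-4)) = -134 + (2*0/(-4))*(-52*(-¼)) = -134 + (2*0*(-¼))*13 = -134 + 0*13 = -134 + 0 = -134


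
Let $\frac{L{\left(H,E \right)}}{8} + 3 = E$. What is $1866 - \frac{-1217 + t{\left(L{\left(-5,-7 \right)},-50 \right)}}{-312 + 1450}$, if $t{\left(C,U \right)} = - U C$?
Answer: $\frac{2128725}{1138} \approx 1870.6$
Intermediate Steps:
$L{\left(H,E \right)} = -24 + 8 E$
$t{\left(C,U \right)} = - C U$
$1866 - \frac{-1217 + t{\left(L{\left(-5,-7 \right)},-50 \right)}}{-312 + 1450} = 1866 - \frac{-1217 - \left(-24 + 8 \left(-7\right)\right) \left(-50\right)}{-312 + 1450} = 1866 - \frac{-1217 - \left(-24 - 56\right) \left(-50\right)}{1138} = 1866 - \left(-1217 - \left(-80\right) \left(-50\right)\right) \frac{1}{1138} = 1866 - \left(-1217 - 4000\right) \frac{1}{1138} = 1866 - \left(-5217\right) \frac{1}{1138} = 1866 - - \frac{5217}{1138} = 1866 + \frac{5217}{1138} = \frac{2128725}{1138}$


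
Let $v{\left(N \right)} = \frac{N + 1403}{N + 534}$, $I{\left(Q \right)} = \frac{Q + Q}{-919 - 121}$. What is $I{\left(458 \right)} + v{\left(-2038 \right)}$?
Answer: $- \frac{44829}{97760} \approx -0.45856$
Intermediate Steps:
$I{\left(Q \right)} = - \frac{Q}{520}$ ($I{\left(Q \right)} = \frac{2 Q}{-1040} = 2 Q \left(- \frac{1}{1040}\right) = - \frac{Q}{520}$)
$v{\left(N \right)} = \frac{1403 + N}{534 + N}$
$I{\left(458 \right)} + v{\left(-2038 \right)} = \left(- \frac{1}{520}\right) 458 + \frac{1403 - 2038}{534 - 2038} = - \frac{229}{260} + \frac{1}{-1504} \left(-635\right) = - \frac{229}{260} - - \frac{635}{1504} = - \frac{229}{260} + \frac{635}{1504} = - \frac{44829}{97760}$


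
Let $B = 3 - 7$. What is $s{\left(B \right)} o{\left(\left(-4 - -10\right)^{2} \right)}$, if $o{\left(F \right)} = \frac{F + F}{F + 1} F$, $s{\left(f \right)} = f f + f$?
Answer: $\frac{31104}{37} \approx 840.65$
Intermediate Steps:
$B = -4$ ($B = 3 - 7 = -4$)
$s{\left(f \right)} = f + f^{2}$ ($s{\left(f \right)} = f^{2} + f = f + f^{2}$)
$o{\left(F \right)} = \frac{2 F^{2}}{1 + F}$ ($o{\left(F \right)} = \frac{2 F}{1 + F} F = \frac{2 F^{2}}{1 + F}$)
$s{\left(B \right)} o{\left(\left(-4 - -10\right)^{2} \right)} = - 4 \left(1 - 4\right) \frac{2 \left(\left(-4 - -10\right)^{2}\right)^{2}}{1 + \left(-4 - -10\right)^{2}} = \left(-4\right) \left(-3\right) \frac{2 \left(\left(-4 + 10\right)^{2}\right)^{2}}{1 + \left(-4 + 10\right)^{2}} = 12 \frac{2 \left(6^{2}\right)^{2}}{1 + 6^{2}} = 12 \frac{2 \cdot 36^{2}}{1 + 36} = 12 \cdot 2 \cdot 1296 \cdot \frac{1}{37} = 12 \cdot \frac{2592}{37} = \frac{31104}{37}$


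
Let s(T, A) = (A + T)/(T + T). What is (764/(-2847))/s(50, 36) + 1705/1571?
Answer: 148715605/192323391 ≈ 0.77326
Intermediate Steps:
s(T, A) = (A + T)/(2*T) (s(T, A) = (A + T)/((2*T)) = (A + T)*(1/(2*T)) = (A + T)/(2*T))
(764/(-2847))/s(50, 36) + 1705/1571 = (764/(-2847))/(((1/2)*(36 + 50)/50)) + 1705/1571 = (764*(-1/2847))/(((1/2)*(1/50)*86)) + 1705*(1/1571) = -764/(2847*43/50) + 1705/1571 = -764/2847*50/43 + 1705/1571 = -38200/122421 + 1705/1571 = 148715605/192323391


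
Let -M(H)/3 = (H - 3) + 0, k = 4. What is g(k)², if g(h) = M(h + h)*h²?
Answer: 57600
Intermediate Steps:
M(H) = 9 - 3*H (M(H) = -3*((H - 3) + 0) = -3*((-3 + H) + 0) = -3*(-3 + H) = 9 - 3*H)
g(h) = h²*(9 - 6*h) (g(h) = (9 - 3*(h + h))*h² = (9 - 6*h)*h² = h²*(9 - 6*h))
g(k)² = (4²*(9 - 6*4))² = (16*(9 - 24))² = (16*(-15))² = (-240)² = 57600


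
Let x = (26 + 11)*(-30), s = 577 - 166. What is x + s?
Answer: -699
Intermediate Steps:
s = 411
x = -1110 (x = 37*(-30) = -1110)
x + s = -1110 + 411 = -699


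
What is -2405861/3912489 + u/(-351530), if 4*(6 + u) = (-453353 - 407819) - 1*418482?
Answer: 811898414611/2750714516340 ≈ 0.29516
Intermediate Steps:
u = -639839/2 (u = -6 + ((-453353 - 407819) - 1*418482)/4 = -6 + (-861172 - 418482)/4 = -6 + (¼)*(-1279654) = -6 - 639827/2 = -639839/2 ≈ -3.1992e+5)
-2405861/3912489 + u/(-351530) = -2405861/3912489 - 639839/2/(-351530) = -2405861*1/3912489 - 639839/2*(-1/351530) = -2405861/3912489 + 639839/703060 = 811898414611/2750714516340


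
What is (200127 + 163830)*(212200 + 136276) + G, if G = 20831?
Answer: 126830300363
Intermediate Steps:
(200127 + 163830)*(212200 + 136276) + G = (200127 + 163830)*(212200 + 136276) + 20831 = 363957*348476 + 20831 = 126830279532 + 20831 = 126830300363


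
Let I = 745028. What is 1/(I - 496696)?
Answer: 1/248332 ≈ 4.0269e-6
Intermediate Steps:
1/(I - 496696) = 1/(745028 - 496696) = 1/248332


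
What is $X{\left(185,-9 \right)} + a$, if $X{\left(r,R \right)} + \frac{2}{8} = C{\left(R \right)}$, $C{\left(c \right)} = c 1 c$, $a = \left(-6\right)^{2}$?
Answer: $\frac{467}{4} \approx 116.75$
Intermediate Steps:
$a = 36$
$C{\left(c \right)} = c^{2}$ ($C{\left(c \right)} = c c = c^{2}$)
$X{\left(r,R \right)} = - \frac{1}{4} + R^{2}$
$X{\left(185,-9 \right)} + a = \left(- \frac{1}{4} + \left(-9\right)^{2}\right) + 36 = \left(- \frac{1}{4} + 81\right) + 36 = \frac{323}{4} + 36 = \frac{467}{4}$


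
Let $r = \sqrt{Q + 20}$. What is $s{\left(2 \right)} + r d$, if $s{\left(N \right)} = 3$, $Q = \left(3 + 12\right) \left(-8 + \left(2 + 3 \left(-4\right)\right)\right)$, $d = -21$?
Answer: $3 - 105 i \sqrt{10} \approx 3.0 - 332.04 i$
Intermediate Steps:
$Q = -270$ ($Q = 15 \left(-8 + \left(2 - 12\right)\right) = 15 \left(-8 - 10\right) = 15 \left(-18\right) = -270$)
$r = 5 i \sqrt{10}$ ($r = \sqrt{-270 + 20} = \sqrt{-250} = 5 i \sqrt{10} \approx 15.811 i$)
$s{\left(2 \right)} + r d = 3 + 5 i \sqrt{10} \left(-21\right) = 3 - 105 i \sqrt{10}$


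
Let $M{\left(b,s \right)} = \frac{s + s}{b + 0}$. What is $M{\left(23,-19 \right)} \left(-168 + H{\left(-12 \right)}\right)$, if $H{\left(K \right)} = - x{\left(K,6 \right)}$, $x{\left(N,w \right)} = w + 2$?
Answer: $\frac{6688}{23} \approx 290.78$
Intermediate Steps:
$x{\left(N,w \right)} = 2 + w$
$M{\left(b,s \right)} = \frac{2 s}{b}$
$H{\left(K \right)} = -8$ ($H{\left(K \right)} = - (2 + 6) = \left(-1\right) 8 = -8$)
$M{\left(23,-19 \right)} \left(-168 + H{\left(-12 \right)}\right) = 2 \left(-19\right) \frac{1}{23} \left(-168 - 8\right) = 2 \left(-19\right) \frac{1}{23} \left(-176\right) = \left(- \frac{38}{23}\right) \left(-176\right) = \frac{6688}{23}$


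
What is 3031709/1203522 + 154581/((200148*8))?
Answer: 840060929623/321176695008 ≈ 2.6156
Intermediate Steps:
3031709/1203522 + 154581/((200148*8)) = 3031709*(1/1203522) + 154581/1601184 = 3031709/1203522 + 154581*(1/1601184) = 3031709/1203522 + 51527/533728 = 840060929623/321176695008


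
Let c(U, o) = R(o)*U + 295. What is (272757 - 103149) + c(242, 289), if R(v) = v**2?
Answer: 20381985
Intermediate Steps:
c(U, o) = 295 + U*o**2 (c(U, o) = o**2*U + 295 = U*o**2 + 295 = 295 + U*o**2)
(272757 - 103149) + c(242, 289) = (272757 - 103149) + (295 + 242*289**2) = 169608 + (295 + 242*83521) = 169608 + (295 + 20212082) = 169608 + 20212377 = 20381985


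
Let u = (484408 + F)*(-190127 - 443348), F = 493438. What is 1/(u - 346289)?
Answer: -1/619441341139 ≈ -1.6144e-12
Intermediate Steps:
u = -619440994850 (u = (484408 + 493438)*(-190127 - 443348) = 977846*(-633475) = -619440994850)
1/(u - 346289) = 1/(-619440994850 - 346289) = 1/(-619441341139) = -1/619441341139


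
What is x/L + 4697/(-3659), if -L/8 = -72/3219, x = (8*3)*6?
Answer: 11759533/14636 ≈ 803.47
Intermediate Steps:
x = 144 (x = 24*6 = 144)
L = 192/1073 (L = -(-576)/3219 = -8*(-24/1073) = 192/1073 ≈ 0.17894)
x/L + 4697/(-3659) = 144/(192/1073) + 4697/(-3659) = 144*(1073/192) + 4697*(-1/3659) = 3219/4 - 4697/3659 = 11759533/14636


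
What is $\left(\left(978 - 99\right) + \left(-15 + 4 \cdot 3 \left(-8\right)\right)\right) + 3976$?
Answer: $4744$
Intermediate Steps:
$\left(\left(978 - 99\right) + \left(-15 + 4 \cdot 3 \left(-8\right)\right)\right) + 3976 = \left(\left(978 - 99\right) + \left(-15 + 4 \left(-24\right)\right)\right) + 3976 = \left(879 - 111\right) + 3976 = 768 + 3976 = 4744$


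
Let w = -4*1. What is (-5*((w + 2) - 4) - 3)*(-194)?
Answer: -5238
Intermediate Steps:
w = -4
(-5*((w + 2) - 4) - 3)*(-194) = (-5*((-4 + 2) - 4) - 3)*(-194) = (-5*(-2 - 4) - 3)*(-194) = (-5*(-6) - 3)*(-194) = (30 - 3)*(-194) = 27*(-194) = -5238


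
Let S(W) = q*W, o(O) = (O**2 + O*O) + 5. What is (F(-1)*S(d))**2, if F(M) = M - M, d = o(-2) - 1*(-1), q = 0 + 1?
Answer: 0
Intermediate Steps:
q = 1
o(O) = 5 + 2*O**2 (o(O) = (O**2 + O**2) + 5 = 2*O**2 + 5 = 5 + 2*O**2)
d = 14 (d = (5 + 2*(-2)**2) - 1*(-1) = (5 + 2*4) + 1 = (5 + 8) + 1 = 13 + 1 = 14)
F(M) = 0
S(W) = W (S(W) = 1*W = W)
(F(-1)*S(d))**2 = (0*14)**2 = 0**2 = 0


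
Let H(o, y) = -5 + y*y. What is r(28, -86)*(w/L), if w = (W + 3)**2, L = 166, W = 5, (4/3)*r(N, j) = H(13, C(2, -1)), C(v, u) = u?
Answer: -96/83 ≈ -1.1566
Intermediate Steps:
H(o, y) = -5 + y**2
r(N, j) = -3 (r(N, j) = 3*(-5 + (-1)**2)/4 = 3*(-5 + 1)/4 = (3/4)*(-4) = -3)
w = 64 (w = (5 + 3)**2 = 8**2 = 64)
r(28, -86)*(w/L) = -192/166 = -3*32/83 = -96/83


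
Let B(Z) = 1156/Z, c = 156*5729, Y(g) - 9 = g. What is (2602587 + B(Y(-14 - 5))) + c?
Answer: 17480977/5 ≈ 3.4962e+6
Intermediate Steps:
Y(g) = 9 + g
c = 893724
(2602587 + B(Y(-14 - 5))) + c = (2602587 + 1156/(9 + (-14 - 5))) + 893724 = (2602587 + 1156/(9 - 19)) + 893724 = (2602587 + 1156/(-10)) + 893724 = (2602587 + 1156*(-⅒)) + 893724 = (2602587 - 578/5) + 893724 = 13012357/5 + 893724 = 17480977/5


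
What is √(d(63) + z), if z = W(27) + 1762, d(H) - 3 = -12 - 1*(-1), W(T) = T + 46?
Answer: 3*√203 ≈ 42.743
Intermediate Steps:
W(T) = 46 + T
d(H) = -8 (d(H) = 3 + (-12 - 1*(-1)) = 3 + (-12 + 1) = 3 - 11 = -8)
z = 1835 (z = (46 + 27) + 1762 = 73 + 1762 = 1835)
√(d(63) + z) = √(-8 + 1835) = √1827 = 3*√203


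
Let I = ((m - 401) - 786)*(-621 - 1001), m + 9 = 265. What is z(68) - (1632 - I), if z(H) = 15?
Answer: 1508465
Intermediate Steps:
m = 256 (m = -9 + 265 = 256)
I = 1510082 (I = ((256 - 401) - 786)*(-621 - 1001) = (-145 - 786)*(-1622) = -931*(-1622) = 1510082)
z(68) - (1632 - I) = 15 - (1632 - 1*1510082) = 15 - (1632 - 1510082) = 15 - 1*(-1508450) = 15 + 1508450 = 1508465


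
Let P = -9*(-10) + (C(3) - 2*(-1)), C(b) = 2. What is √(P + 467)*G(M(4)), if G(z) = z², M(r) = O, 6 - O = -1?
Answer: 49*√561 ≈ 1160.6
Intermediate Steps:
O = 7 (O = 6 - 1*(-1) = 6 + 1 = 7)
M(r) = 7
P = 94 (P = -9*(-10) + (2 - 2*(-1)) = 90 + (2 + 2) = 90 + 4 = 94)
√(P + 467)*G(M(4)) = √(94 + 467)*7² = √561*49 = 49*√561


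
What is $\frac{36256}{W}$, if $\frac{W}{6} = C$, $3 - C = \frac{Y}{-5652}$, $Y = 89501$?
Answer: $\frac{34153152}{106457} \approx 320.82$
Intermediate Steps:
$C = \frac{106457}{5652}$ ($C = 3 - \frac{89501}{-5652} = 3 - 89501 \left(- \frac{1}{5652}\right) = 3 - - \frac{89501}{5652} = 3 + \frac{89501}{5652} = \frac{106457}{5652} \approx 18.835$)
$W = \frac{106457}{942}$ ($W = 6 \cdot \frac{106457}{5652} = \frac{106457}{942} \approx 113.01$)
$\frac{36256}{W} = \frac{36256}{\frac{106457}{942}} = 36256 \cdot \frac{942}{106457} = \frac{34153152}{106457}$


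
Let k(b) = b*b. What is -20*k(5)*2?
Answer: -1000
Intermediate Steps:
k(b) = b**2
-20*k(5)*2 = -20*5**2*2 = -20*25*2 = -500*2 = -1000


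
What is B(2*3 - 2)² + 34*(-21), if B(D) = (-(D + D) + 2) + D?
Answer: -710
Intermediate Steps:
B(D) = 2 - D (B(D) = (-2*D + 2) + D = (2 - 2*D) + D = 2 - D)
B(2*3 - 2)² + 34*(-21) = (2 - (2*3 - 2))² + 34*(-21) = (2 - (6 - 2))² - 714 = (2 - 1*4)² - 714 = (2 - 4)² - 714 = (-2)² - 714 = 4 - 714 = -710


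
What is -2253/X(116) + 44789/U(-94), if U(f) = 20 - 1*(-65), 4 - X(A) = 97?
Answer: 1452294/2635 ≈ 551.16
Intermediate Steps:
X(A) = -93 (X(A) = 4 - 1*97 = 4 - 97 = -93)
U(f) = 85 (U(f) = 20 + 65 = 85)
-2253/X(116) + 44789/U(-94) = -2253/(-93) + 44789/85 = -2253*(-1/93) + 44789*(1/85) = 751/31 + 44789/85 = 1452294/2635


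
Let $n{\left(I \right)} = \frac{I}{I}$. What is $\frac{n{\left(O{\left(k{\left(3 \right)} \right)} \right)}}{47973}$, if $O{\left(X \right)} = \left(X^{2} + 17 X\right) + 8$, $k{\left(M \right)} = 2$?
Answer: $\frac{1}{47973} \approx 2.0845 \cdot 10^{-5}$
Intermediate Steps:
$O{\left(X \right)} = 8 + X^{2} + 17 X$
$n{\left(I \right)} = 1$
$\frac{n{\left(O{\left(k{\left(3 \right)} \right)} \right)}}{47973} = 1 \cdot \frac{1}{47973} = \frac{1}{47973}$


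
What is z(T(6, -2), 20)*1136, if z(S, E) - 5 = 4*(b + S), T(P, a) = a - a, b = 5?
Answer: 28400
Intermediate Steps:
T(P, a) = 0
z(S, E) = 25 + 4*S (z(S, E) = 5 + 4*(5 + S) = 5 + (20 + 4*S) = 25 + 4*S)
z(T(6, -2), 20)*1136 = (25 + 4*0)*1136 = (25 + 0)*1136 = 25*1136 = 28400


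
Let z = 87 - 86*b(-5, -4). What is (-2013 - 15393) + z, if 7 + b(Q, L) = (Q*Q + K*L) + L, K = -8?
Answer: -21275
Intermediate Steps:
b(Q, L) = -7 + Q² - 7*L (b(Q, L) = -7 + ((Q*Q - 8*L) + L) = -7 + ((Q² - 8*L) + L) = -7 + (Q² - 7*L) = -7 + Q² - 7*L)
z = -3869 (z = 87 - 86*(-7 + (-5)² - 7*(-4)) = 87 - 86*(-7 + 25 + 28) = 87 - 86*46 = 87 - 3956 = -3869)
(-2013 - 15393) + z = (-2013 - 15393) - 3869 = -17406 - 3869 = -21275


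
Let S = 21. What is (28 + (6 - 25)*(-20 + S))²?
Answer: 81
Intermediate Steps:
(28 + (6 - 25)*(-20 + S))² = (28 + (6 - 25)*(-20 + 21))² = (28 - 19*1)² = (28 - 19)² = 9² = 81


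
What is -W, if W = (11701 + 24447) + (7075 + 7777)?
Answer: -51000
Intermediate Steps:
W = 51000 (W = 36148 + 14852 = 51000)
-W = -1*51000 = -51000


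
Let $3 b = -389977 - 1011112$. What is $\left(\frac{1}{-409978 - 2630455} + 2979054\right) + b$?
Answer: $\frac{22912925039606}{9121299} \approx 2.512 \cdot 10^{6}$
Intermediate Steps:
$b = - \frac{1401089}{3}$ ($b = \frac{-389977 - 1011112}{3} = \frac{1}{3} \left(-1401089\right) = - \frac{1401089}{3} \approx -4.6703 \cdot 10^{5}$)
$\left(\frac{1}{-409978 - 2630455} + 2979054\right) + b = \left(\frac{1}{-409978 - 2630455} + 2979054\right) - \frac{1401089}{3} = \left(\frac{1}{-3040433} + 2979054\right) - \frac{1401089}{3} = \left(- \frac{1}{3040433} + 2979054\right) - \frac{1401089}{3} = \frac{9057614090381}{3040433} - \frac{1401089}{3} = \frac{22912925039606}{9121299}$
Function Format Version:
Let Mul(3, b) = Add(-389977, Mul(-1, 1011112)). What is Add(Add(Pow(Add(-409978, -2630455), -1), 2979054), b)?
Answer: Rational(22912925039606, 9121299) ≈ 2.5120e+6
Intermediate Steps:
b = Rational(-1401089, 3) (b = Mul(Rational(1, 3), Add(-389977, Mul(-1, 1011112))) = Mul(Rational(1, 3), Add(-389977, -1011112)) = Mul(Rational(1, 3), -1401089) = Rational(-1401089, 3) ≈ -4.6703e+5)
Add(Add(Pow(Add(-409978, -2630455), -1), 2979054), b) = Add(Add(Pow(Add(-409978, -2630455), -1), 2979054), Rational(-1401089, 3)) = Add(Add(Pow(-3040433, -1), 2979054), Rational(-1401089, 3)) = Add(Add(Rational(-1, 3040433), 2979054), Rational(-1401089, 3)) = Add(Rational(9057614090381, 3040433), Rational(-1401089, 3)) = Rational(22912925039606, 9121299)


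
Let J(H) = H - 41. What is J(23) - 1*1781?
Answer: -1799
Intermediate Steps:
J(H) = -41 + H
J(23) - 1*1781 = (-41 + 23) - 1*1781 = -18 - 1781 = -1799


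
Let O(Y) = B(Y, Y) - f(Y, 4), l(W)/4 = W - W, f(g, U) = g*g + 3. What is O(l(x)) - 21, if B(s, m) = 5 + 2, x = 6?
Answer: -17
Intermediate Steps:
f(g, U) = 3 + g² (f(g, U) = g² + 3 = 3 + g²)
B(s, m) = 7
l(W) = 0 (l(W) = 4*(W - W) = 4*0 = 0)
O(Y) = 4 - Y² (O(Y) = 7 - (3 + Y²) = 7 + (-3 - Y²) = 4 - Y²)
O(l(x)) - 21 = (4 - 1*0²) - 21 = (4 - 1*0) - 21 = (4 + 0) - 21 = 4 - 21 = -17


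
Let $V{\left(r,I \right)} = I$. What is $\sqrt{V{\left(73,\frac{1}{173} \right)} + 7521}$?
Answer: $\frac{\sqrt{225096182}}{173} \approx 86.724$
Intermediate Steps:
$\sqrt{V{\left(73,\frac{1}{173} \right)} + 7521} = \sqrt{\frac{1}{173} + 7521} = \sqrt{\frac{1301134}{173}} = \frac{\sqrt{225096182}}{173}$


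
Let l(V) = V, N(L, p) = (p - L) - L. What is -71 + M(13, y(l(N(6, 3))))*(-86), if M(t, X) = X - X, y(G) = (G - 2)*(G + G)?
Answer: -71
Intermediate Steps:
N(L, p) = p - 2*L
y(G) = 2*G*(-2 + G) (y(G) = (-2 + G)*(2*G) = 2*G*(-2 + G))
M(t, X) = 0
-71 + M(13, y(l(N(6, 3))))*(-86) = -71 + 0*(-86) = -71 + 0 = -71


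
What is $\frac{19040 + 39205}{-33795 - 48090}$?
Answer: $- \frac{3883}{5459} \approx -0.7113$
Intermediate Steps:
$\frac{19040 + 39205}{-33795 - 48090} = \frac{58245}{-81885} = 58245 \left(- \frac{1}{81885}\right) = - \frac{3883}{5459}$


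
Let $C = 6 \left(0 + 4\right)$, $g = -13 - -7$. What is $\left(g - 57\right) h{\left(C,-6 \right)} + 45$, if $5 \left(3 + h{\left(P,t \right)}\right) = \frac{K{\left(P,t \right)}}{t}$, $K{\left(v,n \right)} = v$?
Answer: $\frac{1422}{5} \approx 284.4$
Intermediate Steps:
$g = -6$ ($g = -13 + 7 = -6$)
$C = 24$ ($C = 6 \cdot 4 = 24$)
$h{\left(P,t \right)} = -3 + \frac{P}{5 t}$ ($h{\left(P,t \right)} = -3 + \frac{P \frac{1}{t}}{5} = -3 + \frac{P}{5 t}$)
$\left(g - 57\right) h{\left(C,-6 \right)} + 45 = \left(-6 - 57\right) \left(-3 + \frac{1}{5} \cdot 24 \frac{1}{-6}\right) + 45 = \left(-6 - 57\right) \left(-3 + \frac{1}{5} \cdot 24 \left(- \frac{1}{6}\right)\right) + 45 = - 63 \left(-3 - \frac{4}{5}\right) + 45 = \left(-63\right) \left(- \frac{19}{5}\right) + 45 = \frac{1197}{5} + 45 = \frac{1422}{5}$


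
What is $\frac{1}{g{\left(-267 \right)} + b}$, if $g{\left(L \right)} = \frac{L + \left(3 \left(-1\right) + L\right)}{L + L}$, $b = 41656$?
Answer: $\frac{178}{7414947} \approx 2.4006 \cdot 10^{-5}$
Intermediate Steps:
$g{\left(L \right)} = \frac{-3 + 2 L}{2 L}$ ($g{\left(L \right)} = \frac{L + \left(-3 + L\right)}{2 L} = \left(-3 + 2 L\right) \frac{1}{2 L} = \frac{-3 + 2 L}{2 L}$)
$\frac{1}{g{\left(-267 \right)} + b} = \frac{1}{\frac{- \frac{3}{2} - 267}{-267} + 41656} = \frac{1}{\left(- \frac{1}{267}\right) \left(- \frac{537}{2}\right) + 41656} = \frac{1}{\frac{179}{178} + 41656} = \frac{1}{\frac{7414947}{178}} = \frac{178}{7414947}$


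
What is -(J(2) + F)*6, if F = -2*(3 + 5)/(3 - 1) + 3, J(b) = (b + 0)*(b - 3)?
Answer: 42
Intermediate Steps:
J(b) = b*(-3 + b)
F = -5 (F = -16/2 + 3 = -2*4 + 3 = -8 + 3 = -5)
-(J(2) + F)*6 = -(2*(-3 + 2) - 5)*6 = -(2*(-1) - 5)*6 = -(-2 - 5)*6 = -(-7)*6 = -1*(-42) = 42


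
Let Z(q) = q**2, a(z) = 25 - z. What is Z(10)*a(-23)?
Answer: 4800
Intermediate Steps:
Z(10)*a(-23) = 10**2*(25 - 1*(-23)) = 100*(25 + 23) = 100*48 = 4800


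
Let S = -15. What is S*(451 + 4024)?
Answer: -67125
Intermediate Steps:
S*(451 + 4024) = -15*(451 + 4024) = -15*4475 = -67125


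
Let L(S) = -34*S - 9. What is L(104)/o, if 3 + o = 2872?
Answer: -3545/2869 ≈ -1.2356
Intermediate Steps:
L(S) = -9 - 34*S
o = 2869 (o = -3 + 2872 = 2869)
L(104)/o = (-9 - 34*104)/2869 = (-9 - 3536)*(1/2869) = -3545*1/2869 = -3545/2869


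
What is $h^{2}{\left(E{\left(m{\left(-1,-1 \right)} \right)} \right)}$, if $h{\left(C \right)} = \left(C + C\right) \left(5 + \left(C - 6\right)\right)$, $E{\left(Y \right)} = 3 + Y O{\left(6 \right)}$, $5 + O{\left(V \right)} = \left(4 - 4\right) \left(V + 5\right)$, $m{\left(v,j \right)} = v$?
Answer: $12544$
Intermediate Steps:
$O{\left(V \right)} = -5$ ($O{\left(V \right)} = -5 + \left(4 - 4\right) \left(V + 5\right) = -5 + 0 \left(5 + V\right) = -5 + 0 = -5$)
$E{\left(Y \right)} = 3 - 5 Y$ ($E{\left(Y \right)} = 3 + Y \left(-5\right) = 3 - 5 Y$)
$h{\left(C \right)} = 2 C \left(-1 + C\right)$ ($h{\left(C \right)} = 2 C \left(5 + \left(C - 6\right)\right) = 2 C \left(5 + \left(-6 + C\right)\right) = 2 C \left(-1 + C\right)$)
$h^{2}{\left(E{\left(m{\left(-1,-1 \right)} \right)} \right)} = \left(2 \left(3 - -5\right) \left(-1 + \left(3 - -5\right)\right)\right)^{2} = \left(2 \left(3 + 5\right) \left(-1 + \left(3 + 5\right)\right)\right)^{2} = \left(2 \cdot 8 \left(-1 + 8\right)\right)^{2} = \left(2 \cdot 8 \cdot 7\right)^{2} = 112^{2} = 12544$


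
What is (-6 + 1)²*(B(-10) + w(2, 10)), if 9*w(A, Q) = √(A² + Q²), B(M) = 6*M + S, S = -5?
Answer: -1625 + 50*√26/9 ≈ -1596.7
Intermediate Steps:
B(M) = -5 + 6*M (B(M) = 6*M - 5 = -5 + 6*M)
w(A, Q) = √(A² + Q²)/9
(-6 + 1)²*(B(-10) + w(2, 10)) = (-6 + 1)²*((-5 + 6*(-10)) + √(2² + 10²)/9) = (-5)²*((-5 - 60) + √(4 + 100)/9) = 25*(-65 + √104/9) = 25*(-65 + (2*√26)/9) = 25*(-65 + 2*√26/9) = -1625 + 50*√26/9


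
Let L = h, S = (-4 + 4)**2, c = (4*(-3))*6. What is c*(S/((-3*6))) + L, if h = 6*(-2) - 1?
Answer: -13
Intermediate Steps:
c = -72 (c = -12*6 = -72)
S = 0 (S = 0**2 = 0)
h = -13 (h = -12 - 1 = -13)
L = -13
c*(S/((-3*6))) + L = -0/((-3*6)) - 13 = -0/(-18) - 13 = -0*(-1)/18 - 13 = -72*0 - 13 = 0 - 13 = -13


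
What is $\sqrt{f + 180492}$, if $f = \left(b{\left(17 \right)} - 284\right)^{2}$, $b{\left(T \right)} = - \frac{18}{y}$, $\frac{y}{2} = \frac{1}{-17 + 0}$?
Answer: $\sqrt{197653} \approx 444.58$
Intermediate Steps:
$y = - \frac{2}{17}$ ($y = \frac{2}{-17 + 0} = \frac{2}{-17} = 2 \left(- \frac{1}{17}\right) = - \frac{2}{17} \approx -0.11765$)
$b{\left(T \right)} = 153$ ($b{\left(T \right)} = - \frac{18}{- \frac{2}{17}} = \left(-18\right) \left(- \frac{17}{2}\right) = 153$)
$f = 17161$ ($f = \left(153 - 284\right)^{2} = \left(-131\right)^{2} = 17161$)
$\sqrt{f + 180492} = \sqrt{17161 + 180492} = \sqrt{197653}$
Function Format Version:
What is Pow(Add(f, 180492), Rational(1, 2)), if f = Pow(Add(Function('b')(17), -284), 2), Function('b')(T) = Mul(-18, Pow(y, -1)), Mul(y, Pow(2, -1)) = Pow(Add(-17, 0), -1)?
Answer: Pow(197653, Rational(1, 2)) ≈ 444.58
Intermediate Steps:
y = Rational(-2, 17) (y = Mul(2, Pow(Add(-17, 0), -1)) = Mul(2, Pow(-17, -1)) = Mul(2, Rational(-1, 17)) = Rational(-2, 17) ≈ -0.11765)
Function('b')(T) = 153 (Function('b')(T) = Mul(-18, Pow(Rational(-2, 17), -1)) = Mul(-18, Rational(-17, 2)) = 153)
f = 17161 (f = Pow(Add(153, -284), 2) = Pow(-131, 2) = 17161)
Pow(Add(f, 180492), Rational(1, 2)) = Pow(Add(17161, 180492), Rational(1, 2)) = Pow(197653, Rational(1, 2))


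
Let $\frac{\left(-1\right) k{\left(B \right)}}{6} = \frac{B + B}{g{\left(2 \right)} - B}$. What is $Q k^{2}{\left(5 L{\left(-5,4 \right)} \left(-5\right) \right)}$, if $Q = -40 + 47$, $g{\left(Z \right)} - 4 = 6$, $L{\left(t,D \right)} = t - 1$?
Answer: $\frac{8100}{7} \approx 1157.1$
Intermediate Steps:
$L{\left(t,D \right)} = -1 + t$
$g{\left(Z \right)} = 10$ ($g{\left(Z \right)} = 4 + 6 = 10$)
$k{\left(B \right)} = - \frac{12 B}{10 - B}$ ($k{\left(B \right)} = - 6 \frac{B + B}{10 - B} = - 6 \frac{2 B}{10 - B} = - \frac{12 B}{10 - B}$)
$Q = 7$
$Q k^{2}{\left(5 L{\left(-5,4 \right)} \left(-5\right) \right)} = 7 \left(\frac{12 \cdot 5 \left(-1 - 5\right) \left(-5\right)}{-10 + 5 \left(-1 - 5\right) \left(-5\right)}\right)^{2} = 7 \left(\frac{12 \cdot 5 \left(-6\right) \left(-5\right)}{-10 + 5 \left(-6\right) \left(-5\right)}\right)^{2} = 7 \left(\frac{12 \left(\left(-30\right) \left(-5\right)\right)}{-10 - -150}\right)^{2} = 7 \left(12 \cdot 150 \frac{1}{-10 + 150}\right)^{2} = 7 \left(12 \cdot 150 \cdot \frac{1}{140}\right)^{2} = 7 \left(\frac{90}{7}\right)^{2} = 7 \cdot \frac{8100}{49} = \frac{8100}{7}$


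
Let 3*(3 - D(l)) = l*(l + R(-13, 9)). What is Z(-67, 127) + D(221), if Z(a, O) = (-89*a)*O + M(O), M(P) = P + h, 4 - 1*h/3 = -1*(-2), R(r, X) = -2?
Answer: 741304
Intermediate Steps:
h = 6 (h = 12 - (-3)*(-2) = 12 - 3*2 = 12 - 6 = 6)
M(P) = 6 + P (M(P) = P + 6 = 6 + P)
D(l) = 3 - l*(-2 + l)/3 (D(l) = 3 - l*(l - 2)/3 = 3 - l*(-2 + l)/3)
Z(a, O) = 6 + O - 89*O*a (Z(a, O) = (-89*a)*O + (6 + O) = -89*O*a + (6 + O) = 6 + O - 89*O*a)
Z(-67, 127) + D(221) = (6 + 127 - 89*127*(-67)) + (3 - 1/3*221**2 + (2/3)*221) = (6 + 127 + 757301) + (3 - 1/3*48841 + 442/3) = 757434 + (3 - 48841/3 + 442/3) = 757434 - 16130 = 741304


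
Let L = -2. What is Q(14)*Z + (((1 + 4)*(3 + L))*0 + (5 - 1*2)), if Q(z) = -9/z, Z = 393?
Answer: -3495/14 ≈ -249.64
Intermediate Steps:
Q(14)*Z + (((1 + 4)*(3 + L))*0 + (5 - 1*2)) = -9/14*393 + (((1 + 4)*(3 - 2))*0 + (5 - 1*2)) = -9*1/14*393 + ((5*1)*0 + (5 - 2)) = -9/14*393 + (5*0 + 3) = -3537/14 + (0 + 3) = -3537/14 + 3 = -3495/14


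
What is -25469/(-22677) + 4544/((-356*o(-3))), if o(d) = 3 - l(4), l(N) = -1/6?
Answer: -111498353/38346807 ≈ -2.9076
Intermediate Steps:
l(N) = -1/6 (l(N) = -1*1/6 = -1/6)
o(d) = 19/6 (o(d) = 3 - 1*(-1/6) = 3 + 1/6 = 19/6)
-25469/(-22677) + 4544/((-356*o(-3))) = -25469/(-22677) + 4544/((-356*19/6)) = -25469*(-1/22677) + 4544/(-3382/3) = 25469/22677 + 4544*(-3/3382) = 25469/22677 - 6816/1691 = -111498353/38346807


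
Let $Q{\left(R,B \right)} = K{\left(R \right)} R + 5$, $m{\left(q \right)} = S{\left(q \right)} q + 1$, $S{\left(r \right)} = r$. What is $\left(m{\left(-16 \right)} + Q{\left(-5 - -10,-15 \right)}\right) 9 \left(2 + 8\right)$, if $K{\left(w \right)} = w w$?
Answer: $34830$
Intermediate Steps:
$m{\left(q \right)} = 1 + q^{2}$ ($m{\left(q \right)} = q q + 1 = q^{2} + 1 = 1 + q^{2}$)
$K{\left(w \right)} = w^{2}$
$Q{\left(R,B \right)} = 5 + R^{3}$ ($Q{\left(R,B \right)} = R^{2} R + 5 = R^{3} + 5 = 5 + R^{3}$)
$\left(m{\left(-16 \right)} + Q{\left(-5 - -10,-15 \right)}\right) 9 \left(2 + 8\right) = \left(\left(1 + \left(-16\right)^{2}\right) + \left(5 + \left(-5 - -10\right)^{3}\right)\right) 9 \left(2 + 8\right) = \left(\left(1 + 256\right) + \left(5 + \left(-5 + 10\right)^{3}\right)\right) 9 \cdot 10 = \left(257 + \left(5 + 5^{3}\right)\right) 90 = \left(257 + \left(5 + 125\right)\right) 90 = \left(257 + 130\right) 90 = 387 \cdot 90 = 34830$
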